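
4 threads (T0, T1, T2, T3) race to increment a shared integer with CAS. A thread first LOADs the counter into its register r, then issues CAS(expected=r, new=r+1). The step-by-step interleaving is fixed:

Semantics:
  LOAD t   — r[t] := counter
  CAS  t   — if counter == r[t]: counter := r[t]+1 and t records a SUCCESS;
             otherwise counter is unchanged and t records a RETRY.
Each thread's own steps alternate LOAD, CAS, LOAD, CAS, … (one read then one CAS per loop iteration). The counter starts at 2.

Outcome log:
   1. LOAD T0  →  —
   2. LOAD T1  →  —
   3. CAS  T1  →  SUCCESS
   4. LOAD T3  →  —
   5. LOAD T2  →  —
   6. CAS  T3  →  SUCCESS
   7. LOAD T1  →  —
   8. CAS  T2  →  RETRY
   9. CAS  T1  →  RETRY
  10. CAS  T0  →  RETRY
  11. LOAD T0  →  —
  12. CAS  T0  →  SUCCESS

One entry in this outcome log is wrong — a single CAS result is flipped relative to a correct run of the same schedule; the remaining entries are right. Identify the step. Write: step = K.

step = 9

Re-executing:
   1) LOAD T0:  M=2  r_T0=2
   2) LOAD T1:  M=2  r_T1=2
   3) CAS  T1:  M=3  r_T1=2 ✓
   4) LOAD T3:  M=3  r_T3=3
   5) LOAD T2:  M=3  r_T2=3
   6) CAS  T3:  M=4  r_T3=3 ✓
   7) LOAD T1:  M=4  r_T1=4
   8) CAS  T2:  M=4  r_T2=3 ✗
   9) CAS  T1:  M=5  r_T1=4 ✓
  10) CAS  T0:  M=5  r_T0=2 ✗
  11) LOAD T0:  M=5  r_T0=5
  12) CAS  T0:  M=6  r_T0=5 ✓
Mismatch at 9.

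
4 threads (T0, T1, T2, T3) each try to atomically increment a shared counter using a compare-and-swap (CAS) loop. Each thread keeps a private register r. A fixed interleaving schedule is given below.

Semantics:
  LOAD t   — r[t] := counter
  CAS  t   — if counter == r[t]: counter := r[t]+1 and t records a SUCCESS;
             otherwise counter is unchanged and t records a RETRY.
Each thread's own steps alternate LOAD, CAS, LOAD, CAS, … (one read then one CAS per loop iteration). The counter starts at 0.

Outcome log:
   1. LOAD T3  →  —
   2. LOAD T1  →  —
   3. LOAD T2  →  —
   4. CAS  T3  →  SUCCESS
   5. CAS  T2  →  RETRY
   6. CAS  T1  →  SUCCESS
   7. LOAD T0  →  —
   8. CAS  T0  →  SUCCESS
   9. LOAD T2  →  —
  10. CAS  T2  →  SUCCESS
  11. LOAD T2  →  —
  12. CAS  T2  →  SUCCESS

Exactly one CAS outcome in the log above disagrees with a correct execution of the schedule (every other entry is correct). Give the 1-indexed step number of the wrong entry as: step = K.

step = 6

Correct run:
1. LOAD T3 → mem=0 r[T3]=0 [LOAD]
2. LOAD T1 → mem=0 r[T1]=0 [LOAD]
3. LOAD T2 → mem=0 r[T2]=0 [LOAD]
4. CAS T3 → mem=1 r[T3]=0 [OK]
5. CAS T2 → mem=1 r[T2]=0 [RETRY]
6. CAS T1 → mem=1 r[T1]=0 [RETRY]
7. LOAD T0 → mem=1 r[T0]=1 [LOAD]
8. CAS T0 → mem=2 r[T0]=1 [OK]
9. LOAD T2 → mem=2 r[T2]=2 [LOAD]
10. CAS T2 → mem=3 r[T2]=2 [OK]
11. LOAD T2 → mem=3 r[T2]=3 [LOAD]
12. CAS T2 → mem=4 r[T2]=3 [OK]
Flip is step 6.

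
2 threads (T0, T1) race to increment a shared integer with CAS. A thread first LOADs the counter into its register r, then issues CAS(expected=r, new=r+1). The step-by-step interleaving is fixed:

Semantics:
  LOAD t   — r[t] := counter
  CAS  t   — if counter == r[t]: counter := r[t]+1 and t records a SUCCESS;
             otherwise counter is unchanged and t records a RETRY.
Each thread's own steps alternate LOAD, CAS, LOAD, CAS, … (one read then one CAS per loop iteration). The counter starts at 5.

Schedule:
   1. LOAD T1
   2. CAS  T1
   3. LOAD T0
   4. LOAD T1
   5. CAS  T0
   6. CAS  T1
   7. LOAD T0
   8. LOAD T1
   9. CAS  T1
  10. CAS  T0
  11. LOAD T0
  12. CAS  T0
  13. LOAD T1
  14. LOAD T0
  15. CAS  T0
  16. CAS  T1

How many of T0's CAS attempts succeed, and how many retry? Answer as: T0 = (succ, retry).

T0 = (3, 1)

1. LOAD T1 → mem=5 r[T1]=5 [LOAD]
2. CAS T1 → mem=6 r[T1]=5 [OK]
3. LOAD T0 → mem=6 r[T0]=6 [LOAD]
4. LOAD T1 → mem=6 r[T1]=6 [LOAD]
5. CAS T0 → mem=7 r[T0]=6 [OK]
6. CAS T1 → mem=7 r[T1]=6 [RETRY]
7. LOAD T0 → mem=7 r[T0]=7 [LOAD]
8. LOAD T1 → mem=7 r[T1]=7 [LOAD]
9. CAS T1 → mem=8 r[T1]=7 [OK]
10. CAS T0 → mem=8 r[T0]=7 [RETRY]
11. LOAD T0 → mem=8 r[T0]=8 [LOAD]
12. CAS T0 → mem=9 r[T0]=8 [OK]
13. LOAD T1 → mem=9 r[T1]=9 [LOAD]
14. LOAD T0 → mem=9 r[T0]=9 [LOAD]
15. CAS T0 → mem=10 r[T0]=9 [OK]
16. CAS T1 → mem=10 r[T1]=9 [RETRY]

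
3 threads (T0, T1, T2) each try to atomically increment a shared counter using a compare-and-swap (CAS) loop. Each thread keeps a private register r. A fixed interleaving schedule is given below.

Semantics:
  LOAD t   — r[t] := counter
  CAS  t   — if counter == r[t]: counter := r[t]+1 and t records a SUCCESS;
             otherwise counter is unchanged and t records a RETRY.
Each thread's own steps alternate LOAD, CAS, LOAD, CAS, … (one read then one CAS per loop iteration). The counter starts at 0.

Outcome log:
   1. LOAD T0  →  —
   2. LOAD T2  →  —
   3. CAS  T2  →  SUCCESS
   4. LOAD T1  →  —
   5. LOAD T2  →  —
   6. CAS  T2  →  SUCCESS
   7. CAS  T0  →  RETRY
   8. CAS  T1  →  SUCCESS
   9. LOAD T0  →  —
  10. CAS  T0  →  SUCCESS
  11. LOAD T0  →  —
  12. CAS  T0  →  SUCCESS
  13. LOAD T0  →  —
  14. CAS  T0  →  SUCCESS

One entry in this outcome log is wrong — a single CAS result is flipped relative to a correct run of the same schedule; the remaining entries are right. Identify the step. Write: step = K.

Re-executing:
step 1: T0 LOAD ⇒ load; ctr=0 reg=0
step 2: T2 LOAD ⇒ load; ctr=0 reg=0
step 3: T2 CAS ⇒ ok; ctr=1 reg=0
step 4: T1 LOAD ⇒ load; ctr=1 reg=1
step 5: T2 LOAD ⇒ load; ctr=1 reg=1
step 6: T2 CAS ⇒ ok; ctr=2 reg=1
step 7: T0 CAS ⇒ retry; ctr=2 reg=0
step 8: T1 CAS ⇒ retry; ctr=2 reg=1
step 9: T0 LOAD ⇒ load; ctr=2 reg=2
step 10: T0 CAS ⇒ ok; ctr=3 reg=2
step 11: T0 LOAD ⇒ load; ctr=3 reg=3
step 12: T0 CAS ⇒ ok; ctr=4 reg=3
step 13: T0 LOAD ⇒ load; ctr=4 reg=4
step 14: T0 CAS ⇒ ok; ctr=5 reg=4
Mismatch at 8.

step = 8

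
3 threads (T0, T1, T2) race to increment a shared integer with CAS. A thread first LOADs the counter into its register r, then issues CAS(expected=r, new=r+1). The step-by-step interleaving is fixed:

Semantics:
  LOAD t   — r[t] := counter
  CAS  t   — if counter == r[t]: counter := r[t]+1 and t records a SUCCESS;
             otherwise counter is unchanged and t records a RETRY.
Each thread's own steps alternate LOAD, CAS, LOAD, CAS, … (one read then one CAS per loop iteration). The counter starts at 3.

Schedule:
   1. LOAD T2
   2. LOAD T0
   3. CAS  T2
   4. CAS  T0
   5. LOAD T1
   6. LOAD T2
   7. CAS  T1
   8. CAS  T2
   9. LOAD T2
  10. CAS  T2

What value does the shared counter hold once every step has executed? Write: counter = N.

counter = 6

T2 LOAD — after: cnt=3, r=3 — load
T0 LOAD — after: cnt=3, r=3 — load
T2 CAS — after: cnt=4, r=3 — ok
T0 CAS — after: cnt=4, r=3 — retry
T1 LOAD — after: cnt=4, r=4 — load
T2 LOAD — after: cnt=4, r=4 — load
T1 CAS — after: cnt=5, r=4 — ok
T2 CAS — after: cnt=5, r=4 — retry
T2 LOAD — after: cnt=5, r=5 — load
T2 CAS — after: cnt=6, r=5 — ok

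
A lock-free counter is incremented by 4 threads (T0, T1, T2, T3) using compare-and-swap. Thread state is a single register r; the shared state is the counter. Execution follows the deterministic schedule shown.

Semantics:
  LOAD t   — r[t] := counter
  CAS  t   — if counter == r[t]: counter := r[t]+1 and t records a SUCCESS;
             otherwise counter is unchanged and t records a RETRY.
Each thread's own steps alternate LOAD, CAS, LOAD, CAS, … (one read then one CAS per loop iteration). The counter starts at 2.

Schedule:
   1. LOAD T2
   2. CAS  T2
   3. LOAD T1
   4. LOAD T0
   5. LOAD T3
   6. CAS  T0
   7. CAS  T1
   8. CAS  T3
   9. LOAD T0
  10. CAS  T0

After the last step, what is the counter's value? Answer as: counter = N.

counter = 5

T2 LOAD — after: cnt=2, r=2 — load
T2 CAS — after: cnt=3, r=2 — ok
T1 LOAD — after: cnt=3, r=3 — load
T0 LOAD — after: cnt=3, r=3 — load
T3 LOAD — after: cnt=3, r=3 — load
T0 CAS — after: cnt=4, r=3 — ok
T1 CAS — after: cnt=4, r=3 — retry
T3 CAS — after: cnt=4, r=3 — retry
T0 LOAD — after: cnt=4, r=4 — load
T0 CAS — after: cnt=5, r=4 — ok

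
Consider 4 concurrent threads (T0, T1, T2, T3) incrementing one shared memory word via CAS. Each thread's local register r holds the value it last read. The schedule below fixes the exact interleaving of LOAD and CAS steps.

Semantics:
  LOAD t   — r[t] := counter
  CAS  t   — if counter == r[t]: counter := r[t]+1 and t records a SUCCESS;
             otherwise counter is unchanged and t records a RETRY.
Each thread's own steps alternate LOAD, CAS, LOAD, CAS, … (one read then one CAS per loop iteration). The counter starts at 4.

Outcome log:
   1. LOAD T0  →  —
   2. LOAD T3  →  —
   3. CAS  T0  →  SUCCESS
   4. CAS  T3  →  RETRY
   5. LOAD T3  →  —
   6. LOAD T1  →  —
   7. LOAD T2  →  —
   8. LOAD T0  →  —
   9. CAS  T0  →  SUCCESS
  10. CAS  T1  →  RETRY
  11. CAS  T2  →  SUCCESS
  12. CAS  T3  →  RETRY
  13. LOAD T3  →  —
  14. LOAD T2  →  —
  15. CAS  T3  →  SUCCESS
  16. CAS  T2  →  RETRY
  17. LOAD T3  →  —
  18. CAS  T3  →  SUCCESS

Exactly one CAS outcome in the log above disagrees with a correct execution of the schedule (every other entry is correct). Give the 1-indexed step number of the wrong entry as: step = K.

Re-executing:
1. LOAD T0 → mem=4 r[T0]=4 [LOAD]
2. LOAD T3 → mem=4 r[T3]=4 [LOAD]
3. CAS T0 → mem=5 r[T0]=4 [OK]
4. CAS T3 → mem=5 r[T3]=4 [RETRY]
5. LOAD T3 → mem=5 r[T3]=5 [LOAD]
6. LOAD T1 → mem=5 r[T1]=5 [LOAD]
7. LOAD T2 → mem=5 r[T2]=5 [LOAD]
8. LOAD T0 → mem=5 r[T0]=5 [LOAD]
9. CAS T0 → mem=6 r[T0]=5 [OK]
10. CAS T1 → mem=6 r[T1]=5 [RETRY]
11. CAS T2 → mem=6 r[T2]=5 [RETRY]
12. CAS T3 → mem=6 r[T3]=5 [RETRY]
13. LOAD T3 → mem=6 r[T3]=6 [LOAD]
14. LOAD T2 → mem=6 r[T2]=6 [LOAD]
15. CAS T3 → mem=7 r[T3]=6 [OK]
16. CAS T2 → mem=7 r[T2]=6 [RETRY]
17. LOAD T3 → mem=7 r[T3]=7 [LOAD]
18. CAS T3 → mem=8 r[T3]=7 [OK]
Flip is step 11.

step = 11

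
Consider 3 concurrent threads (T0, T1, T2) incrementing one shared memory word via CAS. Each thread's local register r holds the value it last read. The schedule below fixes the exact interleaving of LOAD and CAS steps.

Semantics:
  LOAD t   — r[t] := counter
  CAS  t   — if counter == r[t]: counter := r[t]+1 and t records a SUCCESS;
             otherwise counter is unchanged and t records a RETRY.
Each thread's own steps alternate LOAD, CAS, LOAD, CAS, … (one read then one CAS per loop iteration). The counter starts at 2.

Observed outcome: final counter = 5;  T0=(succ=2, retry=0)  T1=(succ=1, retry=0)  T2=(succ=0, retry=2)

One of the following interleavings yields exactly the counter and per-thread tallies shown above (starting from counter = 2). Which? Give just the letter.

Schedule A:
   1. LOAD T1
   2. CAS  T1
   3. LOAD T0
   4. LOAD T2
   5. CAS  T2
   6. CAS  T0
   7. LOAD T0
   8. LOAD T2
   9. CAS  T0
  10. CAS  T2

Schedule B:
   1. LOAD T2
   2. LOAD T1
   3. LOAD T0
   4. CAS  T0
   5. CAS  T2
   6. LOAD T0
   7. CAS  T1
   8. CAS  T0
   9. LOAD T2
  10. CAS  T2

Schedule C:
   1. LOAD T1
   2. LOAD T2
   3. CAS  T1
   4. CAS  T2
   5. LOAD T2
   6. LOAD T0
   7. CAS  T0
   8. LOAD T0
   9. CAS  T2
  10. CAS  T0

Tracing schedule C:
   1) LOAD T1:  M=2  r_T1=2
   2) LOAD T2:  M=2  r_T2=2
   3) CAS  T1:  M=3  r_T1=2 ✓
   4) CAS  T2:  M=3  r_T2=2 ✗
   5) LOAD T2:  M=3  r_T2=3
   6) LOAD T0:  M=3  r_T0=3
   7) CAS  T0:  M=4  r_T0=3 ✓
   8) LOAD T0:  M=4  r_T0=4
   9) CAS  T2:  M=4  r_T2=3 ✗
  10) CAS  T0:  M=5  r_T0=4 ✓

C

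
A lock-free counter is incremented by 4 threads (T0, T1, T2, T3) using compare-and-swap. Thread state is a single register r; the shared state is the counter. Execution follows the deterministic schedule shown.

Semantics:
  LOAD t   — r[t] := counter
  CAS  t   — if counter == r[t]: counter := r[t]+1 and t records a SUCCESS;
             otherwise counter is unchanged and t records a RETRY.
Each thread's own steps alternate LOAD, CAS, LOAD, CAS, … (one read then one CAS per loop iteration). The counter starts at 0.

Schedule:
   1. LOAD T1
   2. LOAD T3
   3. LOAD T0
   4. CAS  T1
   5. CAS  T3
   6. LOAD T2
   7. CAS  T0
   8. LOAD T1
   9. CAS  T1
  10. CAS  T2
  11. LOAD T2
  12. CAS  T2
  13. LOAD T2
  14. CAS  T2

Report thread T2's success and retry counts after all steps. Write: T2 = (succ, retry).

#1 T1 reads 0
#2 T3 reads 0
#3 T0 reads 0
#4 T1 CAS(0→1) writes; counter now 1
#5 T3 CAS(0→1) fails; counter now 1
#6 T2 reads 1
#7 T0 CAS(0→1) fails; counter now 1
#8 T1 reads 1
#9 T1 CAS(1→2) writes; counter now 2
#10 T2 CAS(1→2) fails; counter now 2
#11 T2 reads 2
#12 T2 CAS(2→3) writes; counter now 3
#13 T2 reads 3
#14 T2 CAS(3→4) writes; counter now 4

T2 = (2, 1)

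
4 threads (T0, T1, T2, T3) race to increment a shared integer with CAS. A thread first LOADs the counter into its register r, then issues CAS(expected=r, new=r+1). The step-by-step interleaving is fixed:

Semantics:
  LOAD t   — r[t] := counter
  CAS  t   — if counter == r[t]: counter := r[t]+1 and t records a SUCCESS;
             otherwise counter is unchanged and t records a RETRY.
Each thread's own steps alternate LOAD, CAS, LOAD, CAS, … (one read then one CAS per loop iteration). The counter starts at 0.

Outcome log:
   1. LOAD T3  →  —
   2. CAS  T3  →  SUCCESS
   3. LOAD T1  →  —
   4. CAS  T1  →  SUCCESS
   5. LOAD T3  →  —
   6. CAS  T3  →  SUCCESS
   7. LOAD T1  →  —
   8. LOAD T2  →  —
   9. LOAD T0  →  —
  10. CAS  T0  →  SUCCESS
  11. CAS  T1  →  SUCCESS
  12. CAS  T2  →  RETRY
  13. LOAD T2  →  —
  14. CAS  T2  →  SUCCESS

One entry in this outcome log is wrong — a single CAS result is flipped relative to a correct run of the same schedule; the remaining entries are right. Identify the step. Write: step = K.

step = 11

Correct run:
1. LOAD T3 → mem=0 r[T3]=0 [LOAD]
2. CAS T3 → mem=1 r[T3]=0 [OK]
3. LOAD T1 → mem=1 r[T1]=1 [LOAD]
4. CAS T1 → mem=2 r[T1]=1 [OK]
5. LOAD T3 → mem=2 r[T3]=2 [LOAD]
6. CAS T3 → mem=3 r[T3]=2 [OK]
7. LOAD T1 → mem=3 r[T1]=3 [LOAD]
8. LOAD T2 → mem=3 r[T2]=3 [LOAD]
9. LOAD T0 → mem=3 r[T0]=3 [LOAD]
10. CAS T0 → mem=4 r[T0]=3 [OK]
11. CAS T1 → mem=4 r[T1]=3 [RETRY]
12. CAS T2 → mem=4 r[T2]=3 [RETRY]
13. LOAD T2 → mem=4 r[T2]=4 [LOAD]
14. CAS T2 → mem=5 r[T2]=4 [OK]
Flip is step 11.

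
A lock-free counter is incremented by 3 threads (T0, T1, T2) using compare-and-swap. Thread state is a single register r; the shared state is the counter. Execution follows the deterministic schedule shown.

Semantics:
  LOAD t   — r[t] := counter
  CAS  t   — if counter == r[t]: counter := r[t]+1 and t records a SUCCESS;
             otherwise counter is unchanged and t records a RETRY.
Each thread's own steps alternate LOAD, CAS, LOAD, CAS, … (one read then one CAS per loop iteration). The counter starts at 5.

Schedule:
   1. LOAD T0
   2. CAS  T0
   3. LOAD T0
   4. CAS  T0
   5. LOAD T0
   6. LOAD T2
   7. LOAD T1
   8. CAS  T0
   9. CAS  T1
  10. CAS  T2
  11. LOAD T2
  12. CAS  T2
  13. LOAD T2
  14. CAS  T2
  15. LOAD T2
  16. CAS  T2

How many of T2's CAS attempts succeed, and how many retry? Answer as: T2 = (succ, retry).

T2 = (3, 1)

   1) LOAD T0:  M=5  r_T0=5
   2) CAS  T0:  M=6  r_T0=5 ✓
   3) LOAD T0:  M=6  r_T0=6
   4) CAS  T0:  M=7  r_T0=6 ✓
   5) LOAD T0:  M=7  r_T0=7
   6) LOAD T2:  M=7  r_T2=7
   7) LOAD T1:  M=7  r_T1=7
   8) CAS  T0:  M=8  r_T0=7 ✓
   9) CAS  T1:  M=8  r_T1=7 ✗
  10) CAS  T2:  M=8  r_T2=7 ✗
  11) LOAD T2:  M=8  r_T2=8
  12) CAS  T2:  M=9  r_T2=8 ✓
  13) LOAD T2:  M=9  r_T2=9
  14) CAS  T2:  M=10  r_T2=9 ✓
  15) LOAD T2:  M=10  r_T2=10
  16) CAS  T2:  M=11  r_T2=10 ✓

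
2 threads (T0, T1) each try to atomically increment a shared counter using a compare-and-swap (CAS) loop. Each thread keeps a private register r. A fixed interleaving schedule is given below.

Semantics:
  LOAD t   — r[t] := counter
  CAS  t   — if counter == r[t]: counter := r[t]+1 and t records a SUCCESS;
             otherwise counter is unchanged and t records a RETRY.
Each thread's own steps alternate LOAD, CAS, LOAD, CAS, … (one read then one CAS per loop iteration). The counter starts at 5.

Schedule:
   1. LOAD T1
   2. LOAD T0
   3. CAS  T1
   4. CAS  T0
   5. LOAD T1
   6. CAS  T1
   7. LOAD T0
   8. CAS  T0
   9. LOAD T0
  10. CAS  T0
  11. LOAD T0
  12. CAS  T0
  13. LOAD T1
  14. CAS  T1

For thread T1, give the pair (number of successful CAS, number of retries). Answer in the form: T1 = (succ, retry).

1. LOAD T1 → mem=5 r[T1]=5 [LOAD]
2. LOAD T0 → mem=5 r[T0]=5 [LOAD]
3. CAS T1 → mem=6 r[T1]=5 [OK]
4. CAS T0 → mem=6 r[T0]=5 [RETRY]
5. LOAD T1 → mem=6 r[T1]=6 [LOAD]
6. CAS T1 → mem=7 r[T1]=6 [OK]
7. LOAD T0 → mem=7 r[T0]=7 [LOAD]
8. CAS T0 → mem=8 r[T0]=7 [OK]
9. LOAD T0 → mem=8 r[T0]=8 [LOAD]
10. CAS T0 → mem=9 r[T0]=8 [OK]
11. LOAD T0 → mem=9 r[T0]=9 [LOAD]
12. CAS T0 → mem=10 r[T0]=9 [OK]
13. LOAD T1 → mem=10 r[T1]=10 [LOAD]
14. CAS T1 → mem=11 r[T1]=10 [OK]

T1 = (3, 0)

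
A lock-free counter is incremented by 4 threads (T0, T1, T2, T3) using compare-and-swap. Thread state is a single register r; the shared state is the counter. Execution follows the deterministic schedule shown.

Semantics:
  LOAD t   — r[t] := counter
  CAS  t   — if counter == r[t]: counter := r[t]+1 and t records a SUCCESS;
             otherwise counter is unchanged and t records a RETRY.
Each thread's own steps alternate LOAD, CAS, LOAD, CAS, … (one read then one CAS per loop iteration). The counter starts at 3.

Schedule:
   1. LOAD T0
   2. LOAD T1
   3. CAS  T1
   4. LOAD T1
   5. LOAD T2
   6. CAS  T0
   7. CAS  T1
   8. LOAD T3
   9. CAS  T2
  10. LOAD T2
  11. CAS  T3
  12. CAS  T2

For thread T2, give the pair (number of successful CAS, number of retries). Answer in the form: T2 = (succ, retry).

1. LOAD T0 → mem=3 r[T0]=3 [LOAD]
2. LOAD T1 → mem=3 r[T1]=3 [LOAD]
3. CAS T1 → mem=4 r[T1]=3 [OK]
4. LOAD T1 → mem=4 r[T1]=4 [LOAD]
5. LOAD T2 → mem=4 r[T2]=4 [LOAD]
6. CAS T0 → mem=4 r[T0]=3 [RETRY]
7. CAS T1 → mem=5 r[T1]=4 [OK]
8. LOAD T3 → mem=5 r[T3]=5 [LOAD]
9. CAS T2 → mem=5 r[T2]=4 [RETRY]
10. LOAD T2 → mem=5 r[T2]=5 [LOAD]
11. CAS T3 → mem=6 r[T3]=5 [OK]
12. CAS T2 → mem=6 r[T2]=5 [RETRY]

T2 = (0, 2)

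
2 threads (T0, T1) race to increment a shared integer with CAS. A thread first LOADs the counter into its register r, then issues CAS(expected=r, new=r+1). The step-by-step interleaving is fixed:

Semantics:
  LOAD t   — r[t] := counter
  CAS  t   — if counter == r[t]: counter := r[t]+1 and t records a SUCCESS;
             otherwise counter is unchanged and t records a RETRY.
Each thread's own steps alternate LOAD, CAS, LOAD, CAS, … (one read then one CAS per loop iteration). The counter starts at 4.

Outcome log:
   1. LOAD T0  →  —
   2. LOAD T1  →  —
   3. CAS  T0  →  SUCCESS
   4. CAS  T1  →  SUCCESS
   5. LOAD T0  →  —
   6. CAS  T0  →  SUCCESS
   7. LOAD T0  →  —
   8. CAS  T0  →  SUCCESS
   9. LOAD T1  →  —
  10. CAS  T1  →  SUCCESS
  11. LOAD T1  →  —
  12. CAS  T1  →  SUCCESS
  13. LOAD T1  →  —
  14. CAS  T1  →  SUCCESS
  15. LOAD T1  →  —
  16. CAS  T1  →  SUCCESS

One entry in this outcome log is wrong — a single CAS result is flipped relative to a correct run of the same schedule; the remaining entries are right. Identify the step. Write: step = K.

Re-executing:
1. LOAD T0 → mem=4 r[T0]=4 [LOAD]
2. LOAD T1 → mem=4 r[T1]=4 [LOAD]
3. CAS T0 → mem=5 r[T0]=4 [OK]
4. CAS T1 → mem=5 r[T1]=4 [RETRY]
5. LOAD T0 → mem=5 r[T0]=5 [LOAD]
6. CAS T0 → mem=6 r[T0]=5 [OK]
7. LOAD T0 → mem=6 r[T0]=6 [LOAD]
8. CAS T0 → mem=7 r[T0]=6 [OK]
9. LOAD T1 → mem=7 r[T1]=7 [LOAD]
10. CAS T1 → mem=8 r[T1]=7 [OK]
11. LOAD T1 → mem=8 r[T1]=8 [LOAD]
12. CAS T1 → mem=9 r[T1]=8 [OK]
13. LOAD T1 → mem=9 r[T1]=9 [LOAD]
14. CAS T1 → mem=10 r[T1]=9 [OK]
15. LOAD T1 → mem=10 r[T1]=10 [LOAD]
16. CAS T1 → mem=11 r[T1]=10 [OK]
Flip is step 4.

step = 4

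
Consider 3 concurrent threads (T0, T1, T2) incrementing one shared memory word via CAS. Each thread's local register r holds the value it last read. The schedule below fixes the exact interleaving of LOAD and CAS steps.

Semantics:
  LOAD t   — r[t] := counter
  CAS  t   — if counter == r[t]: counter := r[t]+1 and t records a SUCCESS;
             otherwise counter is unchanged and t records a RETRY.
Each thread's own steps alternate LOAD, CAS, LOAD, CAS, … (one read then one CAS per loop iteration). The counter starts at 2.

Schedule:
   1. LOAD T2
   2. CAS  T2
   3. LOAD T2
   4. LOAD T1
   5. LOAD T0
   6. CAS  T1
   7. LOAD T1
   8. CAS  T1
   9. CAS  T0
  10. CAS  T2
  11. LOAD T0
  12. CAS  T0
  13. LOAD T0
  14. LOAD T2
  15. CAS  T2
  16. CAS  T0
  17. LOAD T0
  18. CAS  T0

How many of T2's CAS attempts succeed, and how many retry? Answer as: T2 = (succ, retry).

T2 = (2, 1)

T2 LOAD — after: cnt=2, r=2 — load
T2 CAS — after: cnt=3, r=2 — ok
T2 LOAD — after: cnt=3, r=3 — load
T1 LOAD — after: cnt=3, r=3 — load
T0 LOAD — after: cnt=3, r=3 — load
T1 CAS — after: cnt=4, r=3 — ok
T1 LOAD — after: cnt=4, r=4 — load
T1 CAS — after: cnt=5, r=4 — ok
T0 CAS — after: cnt=5, r=3 — retry
T2 CAS — after: cnt=5, r=3 — retry
T0 LOAD — after: cnt=5, r=5 — load
T0 CAS — after: cnt=6, r=5 — ok
T0 LOAD — after: cnt=6, r=6 — load
T2 LOAD — after: cnt=6, r=6 — load
T2 CAS — after: cnt=7, r=6 — ok
T0 CAS — after: cnt=7, r=6 — retry
T0 LOAD — after: cnt=7, r=7 — load
T0 CAS — after: cnt=8, r=7 — ok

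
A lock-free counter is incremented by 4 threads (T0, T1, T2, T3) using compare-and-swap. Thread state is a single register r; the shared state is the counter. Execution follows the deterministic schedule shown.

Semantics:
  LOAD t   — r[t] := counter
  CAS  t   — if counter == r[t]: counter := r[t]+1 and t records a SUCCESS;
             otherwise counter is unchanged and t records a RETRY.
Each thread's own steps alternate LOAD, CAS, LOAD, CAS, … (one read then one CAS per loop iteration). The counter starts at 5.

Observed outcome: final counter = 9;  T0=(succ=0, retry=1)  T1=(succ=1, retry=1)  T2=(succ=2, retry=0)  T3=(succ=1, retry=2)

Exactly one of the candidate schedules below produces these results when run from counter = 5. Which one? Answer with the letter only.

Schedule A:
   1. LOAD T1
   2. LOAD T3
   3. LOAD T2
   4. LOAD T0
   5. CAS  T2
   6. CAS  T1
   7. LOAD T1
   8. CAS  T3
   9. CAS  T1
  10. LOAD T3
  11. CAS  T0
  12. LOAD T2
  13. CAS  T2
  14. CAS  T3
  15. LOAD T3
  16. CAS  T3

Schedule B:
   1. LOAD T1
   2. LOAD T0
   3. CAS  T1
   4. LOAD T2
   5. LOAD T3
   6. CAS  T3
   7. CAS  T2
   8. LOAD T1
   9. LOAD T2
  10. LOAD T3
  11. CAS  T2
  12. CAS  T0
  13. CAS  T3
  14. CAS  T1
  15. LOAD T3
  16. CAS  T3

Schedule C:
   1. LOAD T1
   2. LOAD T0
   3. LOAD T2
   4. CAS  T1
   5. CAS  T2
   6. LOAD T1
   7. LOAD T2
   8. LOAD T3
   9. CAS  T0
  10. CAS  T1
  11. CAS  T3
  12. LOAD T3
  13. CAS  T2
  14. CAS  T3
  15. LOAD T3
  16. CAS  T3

Run A:
[1] T1.load  rd  (counter 5, T1.r 5)
[2] T3.load  rd  (counter 5, T3.r 5)
[3] T2.load  rd  (counter 5, T2.r 5)
[4] T0.load  rd  (counter 5, T0.r 5)
[5] T2.cas  hit  (counter 6, T2.r 5)
[6] T1.cas  miss  (counter 6, T1.r 5)
[7] T1.load  rd  (counter 6, T1.r 6)
[8] T3.cas  miss  (counter 6, T3.r 5)
[9] T1.cas  hit  (counter 7, T1.r 6)
[10] T3.load  rd  (counter 7, T3.r 7)
[11] T0.cas  miss  (counter 7, T0.r 5)
[12] T2.load  rd  (counter 7, T2.r 7)
[13] T2.cas  hit  (counter 8, T2.r 7)
[14] T3.cas  miss  (counter 8, T3.r 7)
[15] T3.load  rd  (counter 8, T3.r 8)
[16] T3.cas  hit  (counter 9, T3.r 8)

A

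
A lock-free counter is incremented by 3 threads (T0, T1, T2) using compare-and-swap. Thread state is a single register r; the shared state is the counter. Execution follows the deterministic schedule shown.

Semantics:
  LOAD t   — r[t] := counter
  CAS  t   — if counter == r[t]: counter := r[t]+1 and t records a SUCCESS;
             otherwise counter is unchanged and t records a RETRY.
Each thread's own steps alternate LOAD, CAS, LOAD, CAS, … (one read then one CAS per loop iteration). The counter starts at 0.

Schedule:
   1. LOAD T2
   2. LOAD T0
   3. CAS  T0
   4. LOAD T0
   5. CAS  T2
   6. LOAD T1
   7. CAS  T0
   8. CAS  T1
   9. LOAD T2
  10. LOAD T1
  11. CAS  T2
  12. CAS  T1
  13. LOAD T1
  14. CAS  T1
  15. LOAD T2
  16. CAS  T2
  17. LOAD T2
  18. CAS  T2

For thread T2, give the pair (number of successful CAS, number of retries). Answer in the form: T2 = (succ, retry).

   1) LOAD T2:  M=0  r_T2=0
   2) LOAD T0:  M=0  r_T0=0
   3) CAS  T0:  M=1  r_T0=0 ✓
   4) LOAD T0:  M=1  r_T0=1
   5) CAS  T2:  M=1  r_T2=0 ✗
   6) LOAD T1:  M=1  r_T1=1
   7) CAS  T0:  M=2  r_T0=1 ✓
   8) CAS  T1:  M=2  r_T1=1 ✗
   9) LOAD T2:  M=2  r_T2=2
  10) LOAD T1:  M=2  r_T1=2
  11) CAS  T2:  M=3  r_T2=2 ✓
  12) CAS  T1:  M=3  r_T1=2 ✗
  13) LOAD T1:  M=3  r_T1=3
  14) CAS  T1:  M=4  r_T1=3 ✓
  15) LOAD T2:  M=4  r_T2=4
  16) CAS  T2:  M=5  r_T2=4 ✓
  17) LOAD T2:  M=5  r_T2=5
  18) CAS  T2:  M=6  r_T2=5 ✓

T2 = (3, 1)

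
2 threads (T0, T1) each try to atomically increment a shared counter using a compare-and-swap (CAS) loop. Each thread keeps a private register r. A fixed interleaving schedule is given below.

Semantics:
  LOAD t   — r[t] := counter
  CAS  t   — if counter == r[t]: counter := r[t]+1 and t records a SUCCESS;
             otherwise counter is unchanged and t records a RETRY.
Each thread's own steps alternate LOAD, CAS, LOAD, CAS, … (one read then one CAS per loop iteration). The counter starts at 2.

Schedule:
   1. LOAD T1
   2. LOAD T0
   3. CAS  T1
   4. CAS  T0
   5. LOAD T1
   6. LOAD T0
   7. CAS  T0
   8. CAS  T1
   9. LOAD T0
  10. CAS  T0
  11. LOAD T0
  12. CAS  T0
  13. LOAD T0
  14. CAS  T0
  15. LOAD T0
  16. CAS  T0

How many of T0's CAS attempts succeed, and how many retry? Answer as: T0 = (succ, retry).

T0 = (5, 1)

[1] T1.load  rd  (counter 2, T1.r 2)
[2] T0.load  rd  (counter 2, T0.r 2)
[3] T1.cas  hit  (counter 3, T1.r 2)
[4] T0.cas  miss  (counter 3, T0.r 2)
[5] T1.load  rd  (counter 3, T1.r 3)
[6] T0.load  rd  (counter 3, T0.r 3)
[7] T0.cas  hit  (counter 4, T0.r 3)
[8] T1.cas  miss  (counter 4, T1.r 3)
[9] T0.load  rd  (counter 4, T0.r 4)
[10] T0.cas  hit  (counter 5, T0.r 4)
[11] T0.load  rd  (counter 5, T0.r 5)
[12] T0.cas  hit  (counter 6, T0.r 5)
[13] T0.load  rd  (counter 6, T0.r 6)
[14] T0.cas  hit  (counter 7, T0.r 6)
[15] T0.load  rd  (counter 7, T0.r 7)
[16] T0.cas  hit  (counter 8, T0.r 7)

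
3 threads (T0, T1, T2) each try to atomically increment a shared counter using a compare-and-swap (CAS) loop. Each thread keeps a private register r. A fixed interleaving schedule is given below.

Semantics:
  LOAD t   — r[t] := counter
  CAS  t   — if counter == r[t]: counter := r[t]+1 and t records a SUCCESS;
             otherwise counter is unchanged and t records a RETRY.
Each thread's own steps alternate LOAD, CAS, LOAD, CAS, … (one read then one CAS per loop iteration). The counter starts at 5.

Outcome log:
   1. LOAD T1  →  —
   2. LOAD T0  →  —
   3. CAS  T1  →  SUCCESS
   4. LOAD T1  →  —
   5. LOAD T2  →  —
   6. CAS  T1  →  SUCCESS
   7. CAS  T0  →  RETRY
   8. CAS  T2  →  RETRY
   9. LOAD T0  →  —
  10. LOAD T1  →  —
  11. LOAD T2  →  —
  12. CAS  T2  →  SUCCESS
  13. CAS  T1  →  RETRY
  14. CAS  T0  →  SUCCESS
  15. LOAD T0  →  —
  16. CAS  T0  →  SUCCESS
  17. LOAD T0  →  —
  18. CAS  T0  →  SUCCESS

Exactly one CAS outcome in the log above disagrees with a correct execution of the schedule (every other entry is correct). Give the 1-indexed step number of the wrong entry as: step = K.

Reference trace:
1. LOAD T1 → mem=5 r[T1]=5 [LOAD]
2. LOAD T0 → mem=5 r[T0]=5 [LOAD]
3. CAS T1 → mem=6 r[T1]=5 [OK]
4. LOAD T1 → mem=6 r[T1]=6 [LOAD]
5. LOAD T2 → mem=6 r[T2]=6 [LOAD]
6. CAS T1 → mem=7 r[T1]=6 [OK]
7. CAS T0 → mem=7 r[T0]=5 [RETRY]
8. CAS T2 → mem=7 r[T2]=6 [RETRY]
9. LOAD T0 → mem=7 r[T0]=7 [LOAD]
10. LOAD T1 → mem=7 r[T1]=7 [LOAD]
11. LOAD T2 → mem=7 r[T2]=7 [LOAD]
12. CAS T2 → mem=8 r[T2]=7 [OK]
13. CAS T1 → mem=8 r[T1]=7 [RETRY]
14. CAS T0 → mem=8 r[T0]=7 [RETRY]
15. LOAD T0 → mem=8 r[T0]=8 [LOAD]
16. CAS T0 → mem=9 r[T0]=8 [OK]
17. LOAD T0 → mem=9 r[T0]=9 [LOAD]
18. CAS T0 → mem=10 r[T0]=9 [OK]
Log disagrees first at step 14.

step = 14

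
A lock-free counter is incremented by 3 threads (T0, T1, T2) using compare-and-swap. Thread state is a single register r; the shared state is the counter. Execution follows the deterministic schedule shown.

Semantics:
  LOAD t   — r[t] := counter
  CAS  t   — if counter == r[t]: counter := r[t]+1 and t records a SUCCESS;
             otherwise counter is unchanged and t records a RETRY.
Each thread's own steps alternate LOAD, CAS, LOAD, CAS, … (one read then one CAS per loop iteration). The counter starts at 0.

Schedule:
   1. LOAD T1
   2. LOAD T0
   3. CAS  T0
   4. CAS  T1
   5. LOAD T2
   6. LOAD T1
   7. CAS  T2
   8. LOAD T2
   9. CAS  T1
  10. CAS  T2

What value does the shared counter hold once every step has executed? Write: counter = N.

counter = 3

   1) LOAD T1:  M=0  r_T1=0
   2) LOAD T0:  M=0  r_T0=0
   3) CAS  T0:  M=1  r_T0=0 ✓
   4) CAS  T1:  M=1  r_T1=0 ✗
   5) LOAD T2:  M=1  r_T2=1
   6) LOAD T1:  M=1  r_T1=1
   7) CAS  T2:  M=2  r_T2=1 ✓
   8) LOAD T2:  M=2  r_T2=2
   9) CAS  T1:  M=2  r_T1=1 ✗
  10) CAS  T2:  M=3  r_T2=2 ✓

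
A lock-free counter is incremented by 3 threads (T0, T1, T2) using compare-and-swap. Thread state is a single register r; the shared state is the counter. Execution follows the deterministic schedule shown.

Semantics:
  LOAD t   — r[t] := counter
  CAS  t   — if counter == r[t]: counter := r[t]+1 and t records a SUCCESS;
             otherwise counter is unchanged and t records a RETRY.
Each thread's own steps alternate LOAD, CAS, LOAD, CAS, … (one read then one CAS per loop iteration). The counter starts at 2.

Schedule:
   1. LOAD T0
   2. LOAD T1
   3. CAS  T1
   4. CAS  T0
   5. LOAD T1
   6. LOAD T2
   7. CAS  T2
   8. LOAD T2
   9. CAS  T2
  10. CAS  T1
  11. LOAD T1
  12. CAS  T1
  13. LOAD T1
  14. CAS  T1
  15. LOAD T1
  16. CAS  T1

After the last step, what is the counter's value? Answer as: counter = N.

step 1: T0 LOAD ⇒ load; ctr=2 reg=2
step 2: T1 LOAD ⇒ load; ctr=2 reg=2
step 3: T1 CAS ⇒ ok; ctr=3 reg=2
step 4: T0 CAS ⇒ retry; ctr=3 reg=2
step 5: T1 LOAD ⇒ load; ctr=3 reg=3
step 6: T2 LOAD ⇒ load; ctr=3 reg=3
step 7: T2 CAS ⇒ ok; ctr=4 reg=3
step 8: T2 LOAD ⇒ load; ctr=4 reg=4
step 9: T2 CAS ⇒ ok; ctr=5 reg=4
step 10: T1 CAS ⇒ retry; ctr=5 reg=3
step 11: T1 LOAD ⇒ load; ctr=5 reg=5
step 12: T1 CAS ⇒ ok; ctr=6 reg=5
step 13: T1 LOAD ⇒ load; ctr=6 reg=6
step 14: T1 CAS ⇒ ok; ctr=7 reg=6
step 15: T1 LOAD ⇒ load; ctr=7 reg=7
step 16: T1 CAS ⇒ ok; ctr=8 reg=7

counter = 8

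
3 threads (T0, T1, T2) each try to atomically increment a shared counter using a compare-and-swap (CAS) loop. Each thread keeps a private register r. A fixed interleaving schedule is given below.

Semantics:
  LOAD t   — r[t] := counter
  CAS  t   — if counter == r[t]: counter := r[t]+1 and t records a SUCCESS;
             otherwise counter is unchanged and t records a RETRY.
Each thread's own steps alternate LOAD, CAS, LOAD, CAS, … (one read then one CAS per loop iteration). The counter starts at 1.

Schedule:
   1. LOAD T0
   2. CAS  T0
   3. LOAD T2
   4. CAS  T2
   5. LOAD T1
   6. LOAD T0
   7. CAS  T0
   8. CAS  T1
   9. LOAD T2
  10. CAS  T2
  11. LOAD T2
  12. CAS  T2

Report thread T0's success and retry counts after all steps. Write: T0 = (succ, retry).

T0 LOAD — after: cnt=1, r=1 — load
T0 CAS — after: cnt=2, r=1 — ok
T2 LOAD — after: cnt=2, r=2 — load
T2 CAS — after: cnt=3, r=2 — ok
T1 LOAD — after: cnt=3, r=3 — load
T0 LOAD — after: cnt=3, r=3 — load
T0 CAS — after: cnt=4, r=3 — ok
T1 CAS — after: cnt=4, r=3 — retry
T2 LOAD — after: cnt=4, r=4 — load
T2 CAS — after: cnt=5, r=4 — ok
T2 LOAD — after: cnt=5, r=5 — load
T2 CAS — after: cnt=6, r=5 — ok

T0 = (2, 0)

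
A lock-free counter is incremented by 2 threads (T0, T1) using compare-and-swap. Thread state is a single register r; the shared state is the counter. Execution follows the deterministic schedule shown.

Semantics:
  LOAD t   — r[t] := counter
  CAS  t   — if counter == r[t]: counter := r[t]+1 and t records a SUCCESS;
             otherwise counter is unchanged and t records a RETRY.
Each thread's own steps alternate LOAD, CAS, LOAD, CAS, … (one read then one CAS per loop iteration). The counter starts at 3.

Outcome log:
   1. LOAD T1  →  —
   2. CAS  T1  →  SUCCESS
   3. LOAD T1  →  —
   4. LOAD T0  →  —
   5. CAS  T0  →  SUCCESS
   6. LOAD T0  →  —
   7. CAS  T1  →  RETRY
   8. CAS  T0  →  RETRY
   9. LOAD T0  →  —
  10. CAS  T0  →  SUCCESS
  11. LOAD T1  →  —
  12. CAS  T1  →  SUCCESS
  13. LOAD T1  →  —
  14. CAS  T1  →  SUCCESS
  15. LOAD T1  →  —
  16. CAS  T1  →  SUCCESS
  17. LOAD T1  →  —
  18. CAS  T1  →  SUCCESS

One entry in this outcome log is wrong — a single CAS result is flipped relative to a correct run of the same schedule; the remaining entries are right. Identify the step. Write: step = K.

Re-executing:
[1] T1.load  rd  (counter 3, T1.r 3)
[2] T1.cas  hit  (counter 4, T1.r 3)
[3] T1.load  rd  (counter 4, T1.r 4)
[4] T0.load  rd  (counter 4, T0.r 4)
[5] T0.cas  hit  (counter 5, T0.r 4)
[6] T0.load  rd  (counter 5, T0.r 5)
[7] T1.cas  miss  (counter 5, T1.r 4)
[8] T0.cas  hit  (counter 6, T0.r 5)
[9] T0.load  rd  (counter 6, T0.r 6)
[10] T0.cas  hit  (counter 7, T0.r 6)
[11] T1.load  rd  (counter 7, T1.r 7)
[12] T1.cas  hit  (counter 8, T1.r 7)
[13] T1.load  rd  (counter 8, T1.r 8)
[14] T1.cas  hit  (counter 9, T1.r 8)
[15] T1.load  rd  (counter 9, T1.r 9)
[16] T1.cas  hit  (counter 10, T1.r 9)
[17] T1.load  rd  (counter 10, T1.r 10)
[18] T1.cas  hit  (counter 11, T1.r 10)
Flip is step 8.

step = 8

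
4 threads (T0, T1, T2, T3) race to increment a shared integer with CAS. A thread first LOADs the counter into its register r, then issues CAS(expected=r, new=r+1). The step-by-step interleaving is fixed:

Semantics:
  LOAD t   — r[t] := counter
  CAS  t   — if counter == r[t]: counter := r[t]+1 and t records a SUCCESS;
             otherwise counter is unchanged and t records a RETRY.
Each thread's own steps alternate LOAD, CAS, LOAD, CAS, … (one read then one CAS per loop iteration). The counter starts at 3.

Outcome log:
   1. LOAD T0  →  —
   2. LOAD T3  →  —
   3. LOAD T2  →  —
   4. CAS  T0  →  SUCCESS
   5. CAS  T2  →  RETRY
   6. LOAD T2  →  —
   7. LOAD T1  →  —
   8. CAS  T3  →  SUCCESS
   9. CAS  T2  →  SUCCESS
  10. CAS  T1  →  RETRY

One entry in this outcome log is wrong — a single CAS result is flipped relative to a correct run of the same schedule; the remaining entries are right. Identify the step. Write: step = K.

step = 8

Correct run:
step 1: T0 LOAD ⇒ load; ctr=3 reg=3
step 2: T3 LOAD ⇒ load; ctr=3 reg=3
step 3: T2 LOAD ⇒ load; ctr=3 reg=3
step 4: T0 CAS ⇒ ok; ctr=4 reg=3
step 5: T2 CAS ⇒ retry; ctr=4 reg=3
step 6: T2 LOAD ⇒ load; ctr=4 reg=4
step 7: T1 LOAD ⇒ load; ctr=4 reg=4
step 8: T3 CAS ⇒ retry; ctr=4 reg=3
step 9: T2 CAS ⇒ ok; ctr=5 reg=4
step 10: T1 CAS ⇒ retry; ctr=5 reg=4
Flip is step 8.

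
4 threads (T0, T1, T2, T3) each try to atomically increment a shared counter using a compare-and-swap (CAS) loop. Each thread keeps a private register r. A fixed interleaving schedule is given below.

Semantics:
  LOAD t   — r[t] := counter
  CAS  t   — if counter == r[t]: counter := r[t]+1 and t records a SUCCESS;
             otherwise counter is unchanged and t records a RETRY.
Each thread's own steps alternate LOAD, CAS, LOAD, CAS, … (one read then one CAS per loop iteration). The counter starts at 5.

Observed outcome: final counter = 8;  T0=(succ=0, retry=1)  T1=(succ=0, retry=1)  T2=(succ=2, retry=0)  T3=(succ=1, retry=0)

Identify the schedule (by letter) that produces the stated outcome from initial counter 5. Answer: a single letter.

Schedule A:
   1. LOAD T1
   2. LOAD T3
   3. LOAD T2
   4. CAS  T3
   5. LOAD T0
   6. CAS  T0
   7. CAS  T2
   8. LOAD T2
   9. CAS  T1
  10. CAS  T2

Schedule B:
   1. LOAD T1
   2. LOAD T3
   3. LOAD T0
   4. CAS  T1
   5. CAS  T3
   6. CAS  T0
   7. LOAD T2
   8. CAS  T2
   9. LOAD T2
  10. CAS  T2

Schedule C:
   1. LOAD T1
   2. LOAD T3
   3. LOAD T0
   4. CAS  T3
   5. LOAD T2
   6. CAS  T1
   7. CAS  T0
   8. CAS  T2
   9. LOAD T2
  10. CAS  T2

C

Tracing schedule C:
T1 LOAD — after: cnt=5, r=5 — load
T3 LOAD — after: cnt=5, r=5 — load
T0 LOAD — after: cnt=5, r=5 — load
T3 CAS — after: cnt=6, r=5 — ok
T2 LOAD — after: cnt=6, r=6 — load
T1 CAS — after: cnt=6, r=5 — retry
T0 CAS — after: cnt=6, r=5 — retry
T2 CAS — after: cnt=7, r=6 — ok
T2 LOAD — after: cnt=7, r=7 — load
T2 CAS — after: cnt=8, r=7 — ok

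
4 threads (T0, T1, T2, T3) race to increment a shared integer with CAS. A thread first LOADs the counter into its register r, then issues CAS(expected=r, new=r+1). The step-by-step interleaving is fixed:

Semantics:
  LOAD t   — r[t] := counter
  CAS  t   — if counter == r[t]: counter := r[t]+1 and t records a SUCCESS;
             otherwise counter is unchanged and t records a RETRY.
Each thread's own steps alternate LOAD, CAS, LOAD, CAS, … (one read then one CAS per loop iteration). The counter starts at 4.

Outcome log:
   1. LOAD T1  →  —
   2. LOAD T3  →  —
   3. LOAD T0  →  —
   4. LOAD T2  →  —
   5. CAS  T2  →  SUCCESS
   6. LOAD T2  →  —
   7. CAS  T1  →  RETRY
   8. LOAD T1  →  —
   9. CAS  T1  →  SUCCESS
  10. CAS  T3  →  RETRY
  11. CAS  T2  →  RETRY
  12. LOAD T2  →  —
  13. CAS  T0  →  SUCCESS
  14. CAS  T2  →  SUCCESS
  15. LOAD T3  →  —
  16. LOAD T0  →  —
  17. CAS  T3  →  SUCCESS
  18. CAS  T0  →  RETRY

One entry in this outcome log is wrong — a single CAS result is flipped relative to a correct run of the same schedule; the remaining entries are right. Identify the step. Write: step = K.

Correct run:
#1 T1 reads 4
#2 T3 reads 4
#3 T0 reads 4
#4 T2 reads 4
#5 T2 CAS(4→5) writes; counter now 5
#6 T2 reads 5
#7 T1 CAS(4→5) fails; counter now 5
#8 T1 reads 5
#9 T1 CAS(5→6) writes; counter now 6
#10 T3 CAS(4→5) fails; counter now 6
#11 T2 CAS(5→6) fails; counter now 6
#12 T2 reads 6
#13 T0 CAS(4→5) fails; counter now 6
#14 T2 CAS(6→7) writes; counter now 7
#15 T3 reads 7
#16 T0 reads 7
#17 T3 CAS(7→8) writes; counter now 8
#18 T0 CAS(7→8) fails; counter now 8
Mismatch at 13.

step = 13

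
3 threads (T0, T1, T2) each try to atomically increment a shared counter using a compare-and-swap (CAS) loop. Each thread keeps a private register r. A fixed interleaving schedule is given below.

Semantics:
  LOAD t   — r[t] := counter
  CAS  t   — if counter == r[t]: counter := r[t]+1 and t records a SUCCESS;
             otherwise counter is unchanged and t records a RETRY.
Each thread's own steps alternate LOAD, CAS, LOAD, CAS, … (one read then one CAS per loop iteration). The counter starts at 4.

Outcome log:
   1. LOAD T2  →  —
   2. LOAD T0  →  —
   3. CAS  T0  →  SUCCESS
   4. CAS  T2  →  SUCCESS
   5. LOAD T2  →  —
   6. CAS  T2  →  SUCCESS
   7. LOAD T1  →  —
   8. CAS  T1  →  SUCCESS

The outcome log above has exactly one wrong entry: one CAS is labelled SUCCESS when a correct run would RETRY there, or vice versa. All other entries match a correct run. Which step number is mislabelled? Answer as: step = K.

step = 4

Correct run:
step 1: T2 LOAD ⇒ load; ctr=4 reg=4
step 2: T0 LOAD ⇒ load; ctr=4 reg=4
step 3: T0 CAS ⇒ ok; ctr=5 reg=4
step 4: T2 CAS ⇒ retry; ctr=5 reg=4
step 5: T2 LOAD ⇒ load; ctr=5 reg=5
step 6: T2 CAS ⇒ ok; ctr=6 reg=5
step 7: T1 LOAD ⇒ load; ctr=6 reg=6
step 8: T1 CAS ⇒ ok; ctr=7 reg=6
Log disagrees first at step 4.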